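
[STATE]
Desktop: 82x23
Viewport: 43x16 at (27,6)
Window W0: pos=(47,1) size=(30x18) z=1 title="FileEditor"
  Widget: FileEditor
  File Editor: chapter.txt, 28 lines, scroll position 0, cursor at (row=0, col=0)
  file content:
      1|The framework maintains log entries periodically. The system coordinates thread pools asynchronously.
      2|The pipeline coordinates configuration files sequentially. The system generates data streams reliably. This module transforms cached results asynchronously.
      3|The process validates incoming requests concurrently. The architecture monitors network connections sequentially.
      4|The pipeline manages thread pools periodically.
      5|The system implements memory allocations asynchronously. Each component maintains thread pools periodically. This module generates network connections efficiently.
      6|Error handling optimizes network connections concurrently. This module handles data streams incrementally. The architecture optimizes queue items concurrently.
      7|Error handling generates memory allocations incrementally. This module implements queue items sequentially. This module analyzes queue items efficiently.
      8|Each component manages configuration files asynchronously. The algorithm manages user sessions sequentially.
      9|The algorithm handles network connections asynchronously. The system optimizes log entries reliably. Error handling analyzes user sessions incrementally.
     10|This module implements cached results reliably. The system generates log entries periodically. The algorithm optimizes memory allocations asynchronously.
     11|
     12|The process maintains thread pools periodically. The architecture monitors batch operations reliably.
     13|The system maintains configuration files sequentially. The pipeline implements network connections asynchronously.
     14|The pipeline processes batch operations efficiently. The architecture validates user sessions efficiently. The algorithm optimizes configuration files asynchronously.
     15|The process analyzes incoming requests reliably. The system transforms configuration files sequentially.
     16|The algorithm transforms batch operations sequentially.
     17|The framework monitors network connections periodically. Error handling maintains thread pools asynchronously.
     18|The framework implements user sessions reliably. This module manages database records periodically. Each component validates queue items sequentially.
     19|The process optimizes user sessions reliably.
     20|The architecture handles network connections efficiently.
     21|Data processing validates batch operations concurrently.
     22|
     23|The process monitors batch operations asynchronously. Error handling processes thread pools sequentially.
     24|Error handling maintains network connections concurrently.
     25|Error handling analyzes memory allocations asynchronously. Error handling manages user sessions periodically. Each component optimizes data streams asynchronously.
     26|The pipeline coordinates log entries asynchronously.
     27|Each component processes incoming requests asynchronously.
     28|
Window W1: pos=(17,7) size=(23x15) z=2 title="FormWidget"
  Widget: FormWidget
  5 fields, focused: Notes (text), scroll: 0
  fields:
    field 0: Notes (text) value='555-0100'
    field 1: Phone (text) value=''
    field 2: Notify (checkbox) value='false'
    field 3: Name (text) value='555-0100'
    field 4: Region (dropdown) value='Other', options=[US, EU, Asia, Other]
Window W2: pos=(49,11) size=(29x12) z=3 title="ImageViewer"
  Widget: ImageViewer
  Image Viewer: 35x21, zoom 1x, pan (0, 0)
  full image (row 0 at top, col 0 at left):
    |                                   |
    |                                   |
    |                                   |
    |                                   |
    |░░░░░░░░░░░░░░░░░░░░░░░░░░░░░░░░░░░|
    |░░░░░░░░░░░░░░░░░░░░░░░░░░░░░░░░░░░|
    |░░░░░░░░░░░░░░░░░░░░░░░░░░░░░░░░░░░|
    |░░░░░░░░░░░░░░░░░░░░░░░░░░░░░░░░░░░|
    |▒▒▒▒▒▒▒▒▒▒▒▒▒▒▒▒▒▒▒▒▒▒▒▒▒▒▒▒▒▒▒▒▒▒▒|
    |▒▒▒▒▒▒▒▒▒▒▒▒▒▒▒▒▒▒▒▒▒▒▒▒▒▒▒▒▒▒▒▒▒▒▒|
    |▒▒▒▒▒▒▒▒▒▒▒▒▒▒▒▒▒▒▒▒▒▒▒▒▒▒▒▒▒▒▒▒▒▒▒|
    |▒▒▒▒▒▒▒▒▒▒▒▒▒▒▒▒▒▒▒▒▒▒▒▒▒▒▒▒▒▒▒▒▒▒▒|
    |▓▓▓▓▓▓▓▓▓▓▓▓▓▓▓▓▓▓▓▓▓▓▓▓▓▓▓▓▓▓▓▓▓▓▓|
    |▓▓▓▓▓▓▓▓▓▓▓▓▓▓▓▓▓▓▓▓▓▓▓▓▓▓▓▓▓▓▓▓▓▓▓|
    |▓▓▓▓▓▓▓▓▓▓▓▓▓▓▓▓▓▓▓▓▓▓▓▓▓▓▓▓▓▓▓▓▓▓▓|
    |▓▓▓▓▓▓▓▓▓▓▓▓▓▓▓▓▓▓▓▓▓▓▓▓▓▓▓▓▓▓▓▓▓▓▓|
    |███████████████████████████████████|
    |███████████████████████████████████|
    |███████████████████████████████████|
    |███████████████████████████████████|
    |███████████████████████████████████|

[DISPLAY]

                    ┃The process validates 
━━━━━━━━━━━━┓       ┃The pipeline manages t
et          ┃       ┃The system implements 
────────────┨       ┃Error handling optimiz
     [555-0]┃       ┃Error handling generat
     [     ]┃       ┃E┏━━━━━━━━━━━━━━━━━━━━
     [ ]    ┃       ┃T┃ ImageViewer        
     [555-0]┃       ┃T┠────────────────────
     [Othe▼]┃       ┃ ┃                    
            ┃       ┃T┃                    
            ┃       ┃T┃                    
            ┃       ┃T┃                    
            ┃       ┗━┃░░░░░░░░░░░░░░░░░░░░
            ┃         ┃░░░░░░░░░░░░░░░░░░░░
            ┃         ┃░░░░░░░░░░░░░░░░░░░░
━━━━━━━━━━━━┛         ┃░░░░░░░░░░░░░░░░░░░░


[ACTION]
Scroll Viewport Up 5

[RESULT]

                    ┏━━━━━━━━━━━━━━━━━━━━━━
                    ┃ FileEditor           
                    ┠──────────────────────
                    ┃█he framework maintain
                    ┃The pipeline coordinat
                    ┃The process validates 
━━━━━━━━━━━━┓       ┃The pipeline manages t
et          ┃       ┃The system implements 
────────────┨       ┃Error handling optimiz
     [555-0]┃       ┃Error handling generat
     [     ]┃       ┃E┏━━━━━━━━━━━━━━━━━━━━
     [ ]    ┃       ┃T┃ ImageViewer        
     [555-0]┃       ┃T┠────────────────────
     [Othe▼]┃       ┃ ┃                    
            ┃       ┃T┃                    
            ┃       ┃T┃                    


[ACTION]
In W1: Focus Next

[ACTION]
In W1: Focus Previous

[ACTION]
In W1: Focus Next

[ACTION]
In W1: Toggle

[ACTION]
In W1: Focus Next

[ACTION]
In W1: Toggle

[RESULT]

                    ┏━━━━━━━━━━━━━━━━━━━━━━
                    ┃ FileEditor           
                    ┠──────────────────────
                    ┃█he framework maintain
                    ┃The pipeline coordinat
                    ┃The process validates 
━━━━━━━━━━━━┓       ┃The pipeline manages t
et          ┃       ┃The system implements 
────────────┨       ┃Error handling optimiz
     [555-0]┃       ┃Error handling generat
     [     ]┃       ┃E┏━━━━━━━━━━━━━━━━━━━━
     [x]    ┃       ┃T┃ ImageViewer        
     [555-0]┃       ┃T┠────────────────────
     [Othe▼]┃       ┃ ┃                    
            ┃       ┃T┃                    
            ┃       ┃T┃                    


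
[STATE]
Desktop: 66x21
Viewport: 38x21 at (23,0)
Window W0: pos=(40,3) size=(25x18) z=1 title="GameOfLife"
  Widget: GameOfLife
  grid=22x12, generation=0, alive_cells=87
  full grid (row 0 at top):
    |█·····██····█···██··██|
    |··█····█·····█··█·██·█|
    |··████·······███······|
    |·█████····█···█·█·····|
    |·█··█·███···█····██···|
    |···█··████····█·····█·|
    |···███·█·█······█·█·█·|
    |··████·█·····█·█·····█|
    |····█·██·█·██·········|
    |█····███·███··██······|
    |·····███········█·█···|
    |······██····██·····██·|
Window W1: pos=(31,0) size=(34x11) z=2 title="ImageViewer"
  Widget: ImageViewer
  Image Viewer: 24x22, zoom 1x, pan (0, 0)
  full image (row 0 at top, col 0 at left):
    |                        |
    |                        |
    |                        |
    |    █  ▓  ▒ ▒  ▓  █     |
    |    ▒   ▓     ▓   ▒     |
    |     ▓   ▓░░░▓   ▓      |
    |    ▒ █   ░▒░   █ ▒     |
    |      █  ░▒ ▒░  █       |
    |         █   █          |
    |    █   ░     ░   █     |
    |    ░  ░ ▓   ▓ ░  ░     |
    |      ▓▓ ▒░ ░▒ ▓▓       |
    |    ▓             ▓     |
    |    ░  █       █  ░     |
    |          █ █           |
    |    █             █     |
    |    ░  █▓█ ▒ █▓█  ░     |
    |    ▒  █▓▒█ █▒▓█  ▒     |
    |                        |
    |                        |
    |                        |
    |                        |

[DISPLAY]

        ┏━━━━━━━━━━━━━━━━━━━━━━━━━━━━━
        ┃ ImageViewer                 
        ┠─────────────────────────────
        ┃                             
        ┃                             
        ┃                             
        ┃    █  ▓  ▒ ▒  ▓  █          
        ┃    ▒   ▓     ▓   ▒          
        ┃     ▓   ▓░░░▓   ▓           
        ┃    ▒ █   ░▒░   █ ▒          
        ┗━━━━━━━━━━━━━━━━━━━━━━━━━━━━━
                 ┃·█··█·███···█····██·
                 ┃···█··████····█·····
                 ┃···███·█·█······█·█·
                 ┃··████·█·····█·█····
                 ┃····█·██·█·██·······
                 ┃█····███·███··██····
                 ┃·····███········█·█·
                 ┃······██····██·····█
                 ┃                    
                 ┗━━━━━━━━━━━━━━━━━━━━


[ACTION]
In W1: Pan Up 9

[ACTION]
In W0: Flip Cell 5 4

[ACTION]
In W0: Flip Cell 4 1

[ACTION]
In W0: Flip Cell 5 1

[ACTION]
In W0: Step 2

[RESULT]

        ┏━━━━━━━━━━━━━━━━━━━━━━━━━━━━━
        ┃ ImageViewer                 
        ┠─────────────────────────────
        ┃                             
        ┃                             
        ┃                             
        ┃    █  ▓  ▒ ▒  ▓  █          
        ┃    ▒   ▓     ▓   ▒          
        ┃     ▓   ▓░░░▓   ▓           
        ┃    ▒ █   ░▒░   █ ▒          
        ┗━━━━━━━━━━━━━━━━━━━━━━━━━━━━━
                 ┃·██···········██·██·
                 ┃···············██·██
                 ┃········███········█
                 ┃········███·█··█····
                 ┃········██···██·····
                 ┃·········█·····██···
                 ┃··········█··███····
                 ┃···········████·····
                 ┃                    
                 ┗━━━━━━━━━━━━━━━━━━━━


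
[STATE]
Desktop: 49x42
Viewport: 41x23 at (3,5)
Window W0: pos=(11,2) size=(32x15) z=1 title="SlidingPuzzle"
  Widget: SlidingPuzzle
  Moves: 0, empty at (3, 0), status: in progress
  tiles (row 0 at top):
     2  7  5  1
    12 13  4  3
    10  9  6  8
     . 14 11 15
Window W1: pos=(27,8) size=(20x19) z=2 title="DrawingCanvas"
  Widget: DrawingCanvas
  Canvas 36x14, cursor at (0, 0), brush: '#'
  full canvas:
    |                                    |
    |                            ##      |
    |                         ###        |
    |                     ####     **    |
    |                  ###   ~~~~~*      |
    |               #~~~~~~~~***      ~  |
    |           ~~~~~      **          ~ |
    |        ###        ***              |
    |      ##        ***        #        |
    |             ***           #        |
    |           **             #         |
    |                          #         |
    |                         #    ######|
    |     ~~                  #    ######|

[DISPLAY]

        ┃┌────┬────┬────┬────┐         ┃ 
        ┃│  2 │  7 │  5 │  1 │         ┃ 
        ┃├────┼────┼────┼────┤         ┃ 
        ┃│ 12 │ 13 │  4 ┏━━━━━━━━━━━━━━━━
        ┃├────┼────┼────┃ DrawingCanvas  
        ┃│ 10 │  9 │  6 ┠────────────────
        ┃├────┼────┼────┃+               
        ┃│    │ 14 │ 11 ┃                
        ┃└────┴────┴────┃                
        ┃Moves: 0       ┃                
        ┃               ┃                
        ┗━━━━━━━━━━━━━━━┃               #
                        ┃           ~~~~~
                        ┃        ###     
                        ┃      ##        
                        ┃             ***
                        ┃           **   
                        ┃                
                        ┃                
                        ┃     ~~         
                        ┃                
                        ┗━━━━━━━━━━━━━━━━
                                         


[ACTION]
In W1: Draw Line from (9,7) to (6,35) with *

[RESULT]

        ┃┌────┬────┬────┬────┐         ┃ 
        ┃│  2 │  7 │  5 │  1 │         ┃ 
        ┃├────┼────┼────┼────┤         ┃ 
        ┃│ 12 │ 13 │  4 ┏━━━━━━━━━━━━━━━━
        ┃├────┼────┼────┃ DrawingCanvas  
        ┃│ 10 │  9 │  6 ┠────────────────
        ┃├────┼────┼────┃+               
        ┃│    │ 14 │ 11 ┃                
        ┃└────┴────┴────┃                
        ┃Moves: 0       ┃                
        ┃               ┃                
        ┗━━━━━━━━━━━━━━━┃               #
                        ┃           ~~~~~
                        ┃        ###     
                        ┃      ##    ****
                        ┃       ***** ***
                        ┃           **   
                        ┃                
                        ┃                
                        ┃     ~~         
                        ┃                
                        ┗━━━━━━━━━━━━━━━━
                                         


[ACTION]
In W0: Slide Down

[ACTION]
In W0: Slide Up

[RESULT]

        ┃┌────┬────┬────┬────┐         ┃ 
        ┃│  2 │  7 │  5 │  1 │         ┃ 
        ┃├────┼────┼────┼────┤         ┃ 
        ┃│ 12 │ 13 │  4 ┏━━━━━━━━━━━━━━━━
        ┃├────┼────┼────┃ DrawingCanvas  
        ┃│ 10 │  9 │  6 ┠────────────────
        ┃├────┼────┼────┃+               
        ┃│    │ 14 │ 11 ┃                
        ┃└────┴────┴────┃                
        ┃Moves: 2       ┃                
        ┃               ┃                
        ┗━━━━━━━━━━━━━━━┃               #
                        ┃           ~~~~~
                        ┃        ###     
                        ┃      ##    ****
                        ┃       ***** ***
                        ┃           **   
                        ┃                
                        ┃                
                        ┃     ~~         
                        ┃                
                        ┗━━━━━━━━━━━━━━━━
                                         


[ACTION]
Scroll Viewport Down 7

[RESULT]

        ┃│    │ 14 │ 11 ┃                
        ┃└────┴────┴────┃                
        ┃Moves: 2       ┃                
        ┃               ┃                
        ┗━━━━━━━━━━━━━━━┃               #
                        ┃           ~~~~~
                        ┃        ###     
                        ┃      ##    ****
                        ┃       ***** ***
                        ┃           **   
                        ┃                
                        ┃                
                        ┃     ~~         
                        ┃                
                        ┗━━━━━━━━━━━━━━━━
                                         
                                         
                                         
                                         
                                         
                                         
                                         
                                         


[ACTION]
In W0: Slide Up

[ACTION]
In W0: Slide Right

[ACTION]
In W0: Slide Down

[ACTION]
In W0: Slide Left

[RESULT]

        ┃│ 10 │ 14 │ 11 ┃                
        ┃└────┴────┴────┃                
        ┃Moves: 4       ┃                
        ┃               ┃                
        ┗━━━━━━━━━━━━━━━┃               #
                        ┃           ~~~~~
                        ┃        ###     
                        ┃      ##    ****
                        ┃       ***** ***
                        ┃           **   
                        ┃                
                        ┃                
                        ┃     ~~         
                        ┃                
                        ┗━━━━━━━━━━━━━━━━
                                         
                                         
                                         
                                         
                                         
                                         
                                         
                                         


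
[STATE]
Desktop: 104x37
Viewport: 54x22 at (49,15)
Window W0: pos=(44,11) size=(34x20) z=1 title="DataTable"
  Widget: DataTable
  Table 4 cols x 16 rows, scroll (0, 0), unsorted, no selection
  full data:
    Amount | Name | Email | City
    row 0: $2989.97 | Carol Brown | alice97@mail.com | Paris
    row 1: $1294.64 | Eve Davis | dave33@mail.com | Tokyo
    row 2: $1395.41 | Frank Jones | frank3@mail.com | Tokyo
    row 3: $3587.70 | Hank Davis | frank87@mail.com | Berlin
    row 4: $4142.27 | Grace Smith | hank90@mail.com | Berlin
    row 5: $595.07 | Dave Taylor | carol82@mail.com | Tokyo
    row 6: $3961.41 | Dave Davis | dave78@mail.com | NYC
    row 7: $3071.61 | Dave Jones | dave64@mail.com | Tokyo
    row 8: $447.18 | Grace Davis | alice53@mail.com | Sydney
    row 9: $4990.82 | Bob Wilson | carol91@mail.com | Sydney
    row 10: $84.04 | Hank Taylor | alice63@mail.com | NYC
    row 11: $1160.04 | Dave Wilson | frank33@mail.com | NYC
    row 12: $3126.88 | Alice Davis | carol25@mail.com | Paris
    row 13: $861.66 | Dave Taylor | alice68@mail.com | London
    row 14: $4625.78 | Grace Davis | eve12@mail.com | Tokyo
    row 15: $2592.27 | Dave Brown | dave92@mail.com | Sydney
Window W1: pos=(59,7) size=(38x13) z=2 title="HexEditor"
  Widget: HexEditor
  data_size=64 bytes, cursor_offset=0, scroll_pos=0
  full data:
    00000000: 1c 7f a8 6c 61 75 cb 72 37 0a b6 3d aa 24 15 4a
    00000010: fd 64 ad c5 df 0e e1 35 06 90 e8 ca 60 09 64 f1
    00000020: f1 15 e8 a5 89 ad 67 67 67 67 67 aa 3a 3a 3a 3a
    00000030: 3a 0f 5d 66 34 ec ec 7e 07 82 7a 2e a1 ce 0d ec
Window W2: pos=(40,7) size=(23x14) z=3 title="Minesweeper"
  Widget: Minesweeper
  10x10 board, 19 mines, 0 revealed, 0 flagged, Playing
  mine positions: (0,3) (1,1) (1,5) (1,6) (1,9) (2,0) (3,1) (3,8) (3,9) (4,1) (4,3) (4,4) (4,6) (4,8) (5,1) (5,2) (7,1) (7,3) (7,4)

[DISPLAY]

■■           ┃                                 ┃      
■■           ┃                                 ┃      
■■           ┃                                 ┃      
■■           ┃                                 ┃      
■■           ┃━━━━━━━━━━━━━━━━━━━━━━━━━━━━━━━━━┛      
━━━━━━━━━━━━━┛th│hank90@mail┃                         
.07 │Dave Taylor│carol82@mai┃                         
1.41│Dave Davis │dave78@mail┃                         
1.61│Dave Jones │dave64@mail┃                         
.18 │Grace Davis│alice53@mai┃                         
0.82│Bob Wilson │carol91@mai┃                         
04  │Hank Taylor│alice63@mai┃                         
0.04│Dave Wilson│frank33@mai┃                         
6.88│Alice Davis│carol25@mai┃                         
.66 │Dave Taylor│alice68@mai┃                         
━━━━━━━━━━━━━━━━━━━━━━━━━━━━┛                         
                                                      
                                                      
                                                      
                                                      
                                                      
                                                      


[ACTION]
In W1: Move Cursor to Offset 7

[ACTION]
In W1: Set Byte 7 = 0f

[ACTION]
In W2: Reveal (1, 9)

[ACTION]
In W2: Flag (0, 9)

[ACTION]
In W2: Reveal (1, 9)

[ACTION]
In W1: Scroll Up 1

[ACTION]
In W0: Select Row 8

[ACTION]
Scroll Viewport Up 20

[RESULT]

                                                      
                                                      
                                                      
                                                      
                                                      
                                                      
                                                      
━━━━━━━━━━━━━┓━━━━━━━━━━━━━━━━━━━━━━━━━━━━━━━━━┓      
eper         ┃xEditor                          ┃      
─────────────┨─────────────────────────────────┨      
■■           ┃00000  1c 7f a8 6c 61 75 cb 0F  3┃      
■✹           ┃00010  fd 64 ad c5 df 0e e1 35  0┃      
■■           ┃00020  f1 15 e8 a5 89 ad 67 67  6┃      
✹✹           ┃00030  3a 0f 5d 66 34 ec ec 7e  0┃      
✹■           ┃                                 ┃      
■■           ┃                                 ┃      
■■           ┃                                 ┃      
■■           ┃                                 ┃      
■■           ┃                                 ┃      
■■           ┃━━━━━━━━━━━━━━━━━━━━━━━━━━━━━━━━━┛      
━━━━━━━━━━━━━┛th│hank90@mail┃                         
.07 │Dave Taylor│carol82@mai┃                         


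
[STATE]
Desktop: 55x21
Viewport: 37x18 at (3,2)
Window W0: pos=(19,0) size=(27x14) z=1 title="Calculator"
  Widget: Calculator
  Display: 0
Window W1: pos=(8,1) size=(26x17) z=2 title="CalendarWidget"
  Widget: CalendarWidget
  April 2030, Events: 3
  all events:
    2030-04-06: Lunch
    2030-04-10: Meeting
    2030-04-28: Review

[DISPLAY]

     ┃ CalendarWidget         ┃──────
     ┠────────────────────────┨      
     ┃       April 2030       ┃──┐   
     ┃Mo Tu We Th Fr Sa Su    ┃÷ │   
     ┃ 1  2  3  4  5  6*  7   ┃──┤   
     ┃ 8  9 10* 11 12 13 14   ┃× │   
     ┃15 16 17 18 19 20 21    ┃──┤   
     ┃22 23 24 25 26 27 28*   ┃- │   
     ┃29 30                   ┃──┤   
     ┃                        ┃+ │   
     ┃                        ┃──┘   
     ┃                        ┃━━━━━━
     ┃                        ┃      
     ┃                        ┃      
     ┃                        ┃      
     ┗━━━━━━━━━━━━━━━━━━━━━━━━┛      
                                     
                                     


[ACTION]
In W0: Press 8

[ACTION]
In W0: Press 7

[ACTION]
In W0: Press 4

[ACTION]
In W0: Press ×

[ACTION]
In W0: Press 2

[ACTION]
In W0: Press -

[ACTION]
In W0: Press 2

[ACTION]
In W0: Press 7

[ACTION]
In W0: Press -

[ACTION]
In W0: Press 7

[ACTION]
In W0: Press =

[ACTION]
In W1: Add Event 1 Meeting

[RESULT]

     ┃ CalendarWidget         ┃──────
     ┠────────────────────────┨      
     ┃       April 2030       ┃──┐   
     ┃Mo Tu We Th Fr Sa Su    ┃÷ │   
     ┃ 1*  2  3  4  5  6*  7  ┃──┤   
     ┃ 8  9 10* 11 12 13 14   ┃× │   
     ┃15 16 17 18 19 20 21    ┃──┤   
     ┃22 23 24 25 26 27 28*   ┃- │   
     ┃29 30                   ┃──┤   
     ┃                        ┃+ │   
     ┃                        ┃──┘   
     ┃                        ┃━━━━━━
     ┃                        ┃      
     ┃                        ┃      
     ┃                        ┃      
     ┗━━━━━━━━━━━━━━━━━━━━━━━━┛      
                                     
                                     


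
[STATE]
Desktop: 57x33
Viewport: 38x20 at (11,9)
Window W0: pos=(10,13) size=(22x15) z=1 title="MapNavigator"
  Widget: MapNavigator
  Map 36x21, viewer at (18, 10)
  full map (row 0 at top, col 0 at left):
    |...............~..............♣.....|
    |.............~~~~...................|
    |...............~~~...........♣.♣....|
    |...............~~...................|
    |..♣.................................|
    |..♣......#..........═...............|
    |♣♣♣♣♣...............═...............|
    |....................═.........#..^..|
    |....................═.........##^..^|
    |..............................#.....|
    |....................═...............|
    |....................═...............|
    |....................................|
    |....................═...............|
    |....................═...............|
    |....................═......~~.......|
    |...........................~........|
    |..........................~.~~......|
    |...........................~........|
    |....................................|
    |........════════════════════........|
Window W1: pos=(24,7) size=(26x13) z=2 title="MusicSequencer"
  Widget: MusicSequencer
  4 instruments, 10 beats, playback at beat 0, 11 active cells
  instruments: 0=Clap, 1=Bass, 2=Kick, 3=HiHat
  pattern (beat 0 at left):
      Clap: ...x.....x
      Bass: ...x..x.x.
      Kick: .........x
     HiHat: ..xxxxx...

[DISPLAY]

             ┠────────────────────────
             ┃      ▼123456789        
             ┃  Clap···█·····█        
             ┃  Bass···█··█·█·        
━━━━━━━━━━━━━┃  Kick·········█        
 MapNavigator┃ HiHat··█████···        
─────────────┃                        
.#..........═┃                        
............═┃                        
............═┃                        
............═┗━━━━━━━━━━━━━━━━━━━━━━━━
....................┃                 
..........@.═.......┃                 
............═.......┃                 
....................┃                 
............═.......┃                 
............═.......┃                 
............═......~┃                 
━━━━━━━━━━━━━━━━━━━━┛                 
                                      


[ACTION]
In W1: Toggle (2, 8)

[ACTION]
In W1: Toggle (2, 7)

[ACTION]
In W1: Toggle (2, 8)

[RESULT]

             ┠────────────────────────
             ┃      ▼123456789        
             ┃  Clap···█·····█        
             ┃  Bass···█··█·█·        
━━━━━━━━━━━━━┃  Kick·······█·█        
 MapNavigator┃ HiHat··█████···        
─────────────┃                        
.#..........═┃                        
............═┃                        
............═┃                        
............═┗━━━━━━━━━━━━━━━━━━━━━━━━
....................┃                 
..........@.═.......┃                 
............═.......┃                 
....................┃                 
............═.......┃                 
............═.......┃                 
............═......~┃                 
━━━━━━━━━━━━━━━━━━━━┛                 
                                      


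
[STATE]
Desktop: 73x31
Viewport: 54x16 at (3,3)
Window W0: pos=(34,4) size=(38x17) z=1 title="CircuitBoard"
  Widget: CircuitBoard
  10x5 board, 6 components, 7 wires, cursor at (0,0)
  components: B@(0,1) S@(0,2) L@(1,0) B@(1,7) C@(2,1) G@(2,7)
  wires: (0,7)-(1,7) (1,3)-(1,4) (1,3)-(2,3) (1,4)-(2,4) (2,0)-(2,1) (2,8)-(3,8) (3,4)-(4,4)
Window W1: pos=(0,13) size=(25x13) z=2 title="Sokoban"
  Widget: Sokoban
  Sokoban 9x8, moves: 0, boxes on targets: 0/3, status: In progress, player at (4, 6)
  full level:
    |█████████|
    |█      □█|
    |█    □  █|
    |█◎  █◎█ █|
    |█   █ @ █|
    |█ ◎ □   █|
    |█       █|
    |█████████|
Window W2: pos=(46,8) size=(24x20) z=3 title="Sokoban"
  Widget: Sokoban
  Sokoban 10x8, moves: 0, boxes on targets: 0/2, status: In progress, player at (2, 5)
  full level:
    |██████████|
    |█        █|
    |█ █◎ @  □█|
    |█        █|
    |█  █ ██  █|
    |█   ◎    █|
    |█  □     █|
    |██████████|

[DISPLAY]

                                                      
                               ┏━━━━━━━━━━━━━━━━━━━━━━
                               ┃ CircuitBoard         
                               ┠──────────────────────
                               ┃   0 1 2 3 4 5 6 7 8 9
                               ┃0  [.]  B  ┏━━━━━━━━━━
                               ┃           ┃ Sokoban  
                               ┃1   L      ┠──────────
                               ┃           ┃██████████
                               ┃2   · ─ C  ┃█        █
━━━━━━━━━━━━━━━━━━━━━┓         ┃           ┃█ █◎ @  □█
okoban               ┃         ┃3          ┃█        █
─────────────────────┨         ┃           ┃█  █ ██  █
███████              ┃         ┃4          ┃█   ◎    █
     □█              ┃         ┃Cursor: (0,┃█  □     █
   □  █              ┃         ┃           ┃██████████


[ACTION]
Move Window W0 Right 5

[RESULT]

                                                      
                                ┏━━━━━━━━━━━━━━━━━━━━━
                                ┃ CircuitBoard        
                                ┠─────────────────────
                                ┃   0 1 2 3 4 5 6 7 8 
                                ┃0  [.]  B ┏━━━━━━━━━━
                                ┃          ┃ Sokoban  
                                ┃1   L     ┠──────────
                                ┃          ┃██████████
                                ┃2   · ─ C ┃█        █
━━━━━━━━━━━━━━━━━━━━━┓          ┃          ┃█ █◎ @  □█
okoban               ┃          ┃3         ┃█        █
─────────────────────┨          ┃          ┃█  █ ██  █
███████              ┃          ┃4         ┃█   ◎    █
     □█              ┃          ┃Cursor: (0┃█  □     █
   □  █              ┃          ┃          ┃██████████


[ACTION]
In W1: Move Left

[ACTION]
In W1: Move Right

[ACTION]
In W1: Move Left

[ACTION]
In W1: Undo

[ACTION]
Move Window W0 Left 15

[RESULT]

                                                      
                 ┏━━━━━━━━━━━━━━━━━━━━━━━━━━━━━━━━━━━━
                 ┃ CircuitBoard                       
                 ┠────────────────────────────────────
                 ┃   0 1 2 3 4 5 6 7 8 9              
                 ┃0  [.]  B   S            ┏━━━━━━━━━━
                 ┃                         ┃ Sokoban  
                 ┃1   L           · ─ ·    ┠──────────
                 ┃                │   │    ┃██████████
                 ┃2   · ─ C       ·   ·    ┃█        █
━━━━━━━━━━━━━━━━━━━━━┓                     ┃█ █◎ @  □█
okoban               ┃                ·    ┃█        █
─────────────────────┨                │    ┃█  █ ██  █
███████              ┃                ·    ┃█   ◎    █
     □█              ┃or: (0,0)            ┃█  □     █
   □  █              ┃                     ┃██████████


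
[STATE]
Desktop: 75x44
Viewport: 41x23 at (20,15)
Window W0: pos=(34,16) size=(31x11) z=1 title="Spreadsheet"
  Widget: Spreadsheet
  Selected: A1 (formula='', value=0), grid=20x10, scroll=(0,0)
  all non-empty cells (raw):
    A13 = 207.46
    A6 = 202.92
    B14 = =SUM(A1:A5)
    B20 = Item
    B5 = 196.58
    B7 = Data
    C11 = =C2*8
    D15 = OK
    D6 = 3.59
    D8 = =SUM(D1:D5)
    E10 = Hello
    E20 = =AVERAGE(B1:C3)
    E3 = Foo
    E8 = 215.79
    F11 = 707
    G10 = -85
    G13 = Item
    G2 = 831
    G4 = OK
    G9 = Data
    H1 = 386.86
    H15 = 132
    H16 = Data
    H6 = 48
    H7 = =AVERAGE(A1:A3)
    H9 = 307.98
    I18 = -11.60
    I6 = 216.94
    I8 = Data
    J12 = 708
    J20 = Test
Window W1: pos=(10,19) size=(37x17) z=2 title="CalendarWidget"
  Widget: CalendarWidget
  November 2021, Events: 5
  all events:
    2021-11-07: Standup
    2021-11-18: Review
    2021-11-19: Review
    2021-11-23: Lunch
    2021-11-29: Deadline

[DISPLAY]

                                         
              ┏━━━━━━━━━━━━━━━━━━━━━━━━━━
              ┃ Spreadsheet              
              ┠──────────────────────────
━━━━━━━━━━━━━━━━━━━━━━━━━━┓              
Widget                    ┃   B       C  
──────────────────────────┨--------------
  November 2021           ┃       0      
Th Fr Sa Su               ┃       0      
 4  5  6  7*              ┃       0      
11 12 13 14               ┃       0      
18* 19* 20 21             ┃━━━━━━━━━━━━━━
 25 26 27 28              ┃              
                          ┃              
                          ┃              
                          ┃              
                          ┃              
                          ┃              
                          ┃              
                          ┃              
━━━━━━━━━━━━━━━━━━━━━━━━━━┛              
                                         
                                         


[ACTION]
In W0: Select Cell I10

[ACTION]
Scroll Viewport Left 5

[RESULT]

                                         
                   ┏━━━━━━━━━━━━━━━━━━━━━
                   ┃ Spreadsheet         
                   ┠─────────────────────
━━━━━━━━━━━━━━━━━━━━━━━━━━━━━━━┓         
endarWidget                    ┃   B     
───────────────────────────────┨---------
       November 2021           ┃       0 
u We Th Fr Sa Su               ┃       0 
2  3  4  5  6  7*              ┃       0 
9 10 11 12 13 14               ┃       0 
6 17 18* 19* 20 21             ┃━━━━━━━━━
3* 24 25 26 27 28              ┃         
30                             ┃         
                               ┃         
                               ┃         
                               ┃         
                               ┃         
                               ┃         
                               ┃         
━━━━━━━━━━━━━━━━━━━━━━━━━━━━━━━┛         
                                         
                                         


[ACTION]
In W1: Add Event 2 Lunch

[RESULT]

                                         
                   ┏━━━━━━━━━━━━━━━━━━━━━
                   ┃ Spreadsheet         
                   ┠─────────────────────
━━━━━━━━━━━━━━━━━━━━━━━━━━━━━━━┓         
endarWidget                    ┃   B     
───────────────────────────────┨---------
       November 2021           ┃       0 
u We Th Fr Sa Su               ┃       0 
2*  3  4  5  6  7*             ┃       0 
9 10 11 12 13 14               ┃       0 
6 17 18* 19* 20 21             ┃━━━━━━━━━
3* 24 25 26 27 28              ┃         
30                             ┃         
                               ┃         
                               ┃         
                               ┃         
                               ┃         
                               ┃         
                               ┃         
━━━━━━━━━━━━━━━━━━━━━━━━━━━━━━━┛         
                                         
                                         


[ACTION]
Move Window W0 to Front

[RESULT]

                                         
                   ┏━━━━━━━━━━━━━━━━━━━━━
                   ┃ Spreadsheet         
                   ┠─────────────────────
━━━━━━━━━━━━━━━━━━━┃I10:                 
endarWidget        ┃       A       B     
───────────────────┃---------------------
       November 202┃  1        0       0 
u We Th Fr Sa Su   ┃  2        0       0 
2*  3  4  5  6  7* ┃  3        0       0 
9 10 11 12 13 14   ┃  4        0       0 
6 17 18* 19* 20 21 ┗━━━━━━━━━━━━━━━━━━━━━
3* 24 25 26 27 28              ┃         
30                             ┃         
                               ┃         
                               ┃         
                               ┃         
                               ┃         
                               ┃         
                               ┃         
━━━━━━━━━━━━━━━━━━━━━━━━━━━━━━━┛         
                                         
                                         
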